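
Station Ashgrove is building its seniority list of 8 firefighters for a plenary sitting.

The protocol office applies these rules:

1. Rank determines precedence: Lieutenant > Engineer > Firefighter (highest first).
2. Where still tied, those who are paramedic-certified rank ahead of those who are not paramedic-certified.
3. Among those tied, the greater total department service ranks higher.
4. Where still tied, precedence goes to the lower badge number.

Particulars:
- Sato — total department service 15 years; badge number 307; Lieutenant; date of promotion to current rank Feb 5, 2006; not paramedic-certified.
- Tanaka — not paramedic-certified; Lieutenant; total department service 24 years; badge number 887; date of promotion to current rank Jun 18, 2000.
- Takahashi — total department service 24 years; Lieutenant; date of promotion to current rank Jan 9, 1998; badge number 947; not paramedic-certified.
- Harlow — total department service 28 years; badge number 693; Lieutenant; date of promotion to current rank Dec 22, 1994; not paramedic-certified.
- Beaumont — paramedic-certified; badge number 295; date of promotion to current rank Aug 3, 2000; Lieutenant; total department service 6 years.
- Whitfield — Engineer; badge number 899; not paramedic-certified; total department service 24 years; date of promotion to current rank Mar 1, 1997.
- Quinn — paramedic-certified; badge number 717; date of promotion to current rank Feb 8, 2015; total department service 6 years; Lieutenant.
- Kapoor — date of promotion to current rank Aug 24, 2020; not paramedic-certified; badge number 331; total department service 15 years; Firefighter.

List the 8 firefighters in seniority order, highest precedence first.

By rank: Beaumont, Quinn, Harlow, Tanaka, Takahashi and Sato (Lieutenant); then Whitfield (Engineer); then Kapoor (Firefighter).
Among Beaumont, Quinn, Harlow, Tanaka, Takahashi and Sato, paramedic-certified before not paramedic-certified: Beaumont and Quinn (paramedic-certified) before Harlow, Tanaka, Takahashi and Sato (not paramedic-certified).
Beaumont and Quinn both have total department service 6 years, so the next rule applies.
Among Beaumont and Quinn, by badge number (lower first): Beaumont (295) before Quinn (717).
Among Harlow, Tanaka, Takahashi and Sato, by total department service (higher first): Harlow (28 years) before Tanaka and Takahashi (24 years) before Sato (15 years).
Among Tanaka and Takahashi, by badge number (lower first): Tanaka (887) before Takahashi (947).
Full order: Beaumont, Quinn, Harlow, Tanaka, Takahashi, Sato, Whitfield, Kapoor.

Beaumont, Quinn, Harlow, Tanaka, Takahashi, Sato, Whitfield, Kapoor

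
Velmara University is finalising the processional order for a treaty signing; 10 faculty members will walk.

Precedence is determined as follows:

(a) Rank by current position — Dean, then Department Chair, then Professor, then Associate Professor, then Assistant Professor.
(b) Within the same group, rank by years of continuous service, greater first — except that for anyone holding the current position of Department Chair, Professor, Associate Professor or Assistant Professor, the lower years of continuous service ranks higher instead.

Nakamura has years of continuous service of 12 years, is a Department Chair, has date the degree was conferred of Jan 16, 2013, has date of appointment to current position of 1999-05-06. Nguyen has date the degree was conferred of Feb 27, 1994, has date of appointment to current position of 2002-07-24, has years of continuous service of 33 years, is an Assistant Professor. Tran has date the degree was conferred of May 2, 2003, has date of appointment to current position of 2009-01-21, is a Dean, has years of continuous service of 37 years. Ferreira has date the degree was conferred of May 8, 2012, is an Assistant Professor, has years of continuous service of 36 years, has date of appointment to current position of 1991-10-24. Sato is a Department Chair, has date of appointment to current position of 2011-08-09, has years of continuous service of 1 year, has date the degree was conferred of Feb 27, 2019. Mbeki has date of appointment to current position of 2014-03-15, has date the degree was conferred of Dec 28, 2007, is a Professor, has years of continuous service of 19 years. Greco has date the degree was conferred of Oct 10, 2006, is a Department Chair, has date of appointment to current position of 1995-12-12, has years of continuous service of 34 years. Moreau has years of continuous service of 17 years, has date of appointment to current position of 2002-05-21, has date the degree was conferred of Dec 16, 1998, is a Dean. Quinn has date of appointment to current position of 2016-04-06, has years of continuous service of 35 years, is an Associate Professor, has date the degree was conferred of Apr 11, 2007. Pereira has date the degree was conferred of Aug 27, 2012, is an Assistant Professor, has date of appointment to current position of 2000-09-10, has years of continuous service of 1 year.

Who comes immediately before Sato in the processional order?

Moreau

By current position: Tran and Moreau (Dean); then Sato, Nakamura and Greco (Department Chair); then Mbeki (Professor); then Quinn (Associate Professor); then Pereira, Nguyen and Ferreira (Assistant Professor).
Among Tran and Moreau, by years of continuous service (higher first): Tran (37 years) before Moreau (17 years).
Among Sato, Nakamura and Greco, by years of continuous service (lower first) (reversed rule for this group): Sato (1 year) before Nakamura (12 years) before Greco (34 years).
Among Pereira, Nguyen and Ferreira, by years of continuous service (lower first) (reversed rule for this group): Pereira (1 year) before Nguyen (33 years) before Ferreira (36 years).
Order: Tran, Moreau, Sato, Nakamura, Greco, Mbeki, Quinn, Pereira, Nguyen, Ferreira.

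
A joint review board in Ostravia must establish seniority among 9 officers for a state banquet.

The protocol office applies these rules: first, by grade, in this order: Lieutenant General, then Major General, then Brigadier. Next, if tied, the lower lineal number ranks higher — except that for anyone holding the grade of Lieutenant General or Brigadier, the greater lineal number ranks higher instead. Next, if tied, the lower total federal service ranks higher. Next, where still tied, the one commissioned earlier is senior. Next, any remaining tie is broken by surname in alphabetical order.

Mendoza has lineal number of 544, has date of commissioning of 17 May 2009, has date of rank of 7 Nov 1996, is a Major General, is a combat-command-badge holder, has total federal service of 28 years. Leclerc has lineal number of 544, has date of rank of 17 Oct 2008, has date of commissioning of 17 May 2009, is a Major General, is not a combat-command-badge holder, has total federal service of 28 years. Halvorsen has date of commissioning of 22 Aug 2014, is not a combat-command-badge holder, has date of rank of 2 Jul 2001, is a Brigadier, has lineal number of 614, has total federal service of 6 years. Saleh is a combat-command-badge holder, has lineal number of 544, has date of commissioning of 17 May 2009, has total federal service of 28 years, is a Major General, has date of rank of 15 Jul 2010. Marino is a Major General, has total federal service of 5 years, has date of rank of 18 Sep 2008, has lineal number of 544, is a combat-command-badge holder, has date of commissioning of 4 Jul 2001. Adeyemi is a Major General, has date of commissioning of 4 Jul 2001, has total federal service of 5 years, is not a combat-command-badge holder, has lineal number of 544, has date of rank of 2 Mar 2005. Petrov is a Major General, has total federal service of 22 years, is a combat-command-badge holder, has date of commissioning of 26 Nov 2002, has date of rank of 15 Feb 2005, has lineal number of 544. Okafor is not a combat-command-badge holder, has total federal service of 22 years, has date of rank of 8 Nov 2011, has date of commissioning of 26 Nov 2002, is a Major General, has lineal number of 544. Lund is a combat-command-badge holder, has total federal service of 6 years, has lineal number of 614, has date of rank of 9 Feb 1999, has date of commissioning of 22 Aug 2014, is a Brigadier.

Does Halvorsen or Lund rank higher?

Halvorsen

By grade: Adeyemi, Marino, Okafor, Petrov, Leclerc, Mendoza and Saleh (Major General); then Halvorsen and Lund (Brigadier).
Adeyemi, Marino, Okafor, Petrov, Leclerc, Mendoza and Saleh all have lineal number 544, so the next rule applies.
Among Adeyemi, Marino, Okafor, Petrov, Leclerc, Mendoza and Saleh, by total federal service (lower first): Adeyemi and Marino (5 years) before Okafor and Petrov (22 years) before Leclerc, Mendoza and Saleh (28 years).
Adeyemi and Marino both have date of commissioning 4 Jul 2001, so the next rule applies.
Among Adeyemi and Marino, alphabetically by surname: Adeyemi before Marino.
Okafor and Petrov both have date of commissioning 26 Nov 2002, so the next rule applies.
Among Okafor and Petrov, alphabetically by surname: Okafor before Petrov.
Leclerc, Mendoza and Saleh all have date of commissioning 17 May 2009, so the next rule applies.
Among Leclerc, Mendoza and Saleh, alphabetically by surname: Leclerc before Mendoza before Saleh.
Halvorsen and Lund both have lineal number 614, so the next rule applies.
Halvorsen and Lund both have total federal service 6 years, so the next rule applies.
Halvorsen and Lund both have date of commissioning 22 Aug 2014, so the next rule applies.
Among Halvorsen and Lund, alphabetically by surname: Halvorsen before Lund.
So Halvorsen takes precedence.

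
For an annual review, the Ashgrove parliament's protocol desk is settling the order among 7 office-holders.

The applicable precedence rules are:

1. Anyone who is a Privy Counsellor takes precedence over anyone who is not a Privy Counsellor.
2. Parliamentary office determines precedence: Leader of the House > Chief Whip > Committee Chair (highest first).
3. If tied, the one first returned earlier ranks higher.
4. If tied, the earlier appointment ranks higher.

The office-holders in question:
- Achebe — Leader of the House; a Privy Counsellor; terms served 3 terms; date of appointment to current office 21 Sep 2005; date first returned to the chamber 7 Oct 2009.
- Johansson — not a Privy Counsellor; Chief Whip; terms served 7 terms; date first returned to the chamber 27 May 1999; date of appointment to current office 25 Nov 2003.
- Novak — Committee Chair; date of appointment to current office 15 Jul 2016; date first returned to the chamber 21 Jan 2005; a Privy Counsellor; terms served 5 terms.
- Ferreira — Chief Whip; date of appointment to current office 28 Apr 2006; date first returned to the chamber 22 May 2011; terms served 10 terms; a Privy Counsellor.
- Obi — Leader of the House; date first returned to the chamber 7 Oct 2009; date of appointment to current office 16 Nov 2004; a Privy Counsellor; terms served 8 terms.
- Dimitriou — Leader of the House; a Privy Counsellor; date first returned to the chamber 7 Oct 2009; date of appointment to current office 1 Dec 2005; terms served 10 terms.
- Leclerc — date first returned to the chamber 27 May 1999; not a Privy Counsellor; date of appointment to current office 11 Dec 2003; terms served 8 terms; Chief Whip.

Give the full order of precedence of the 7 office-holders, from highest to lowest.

By the first rule: Obi, Achebe, Dimitriou, Ferreira and Novak (each a Privy Counsellor); then Johansson and Leclerc (both not a Privy Counsellor).
Among Obi, Achebe, Dimitriou, Ferreira and Novak, by parliamentary office: Obi, Achebe and Dimitriou (Leader of the House) before Ferreira (Chief Whip) before Novak (Committee Chair).
Obi, Achebe and Dimitriou all have date first returned to the chamber 7 Oct 2009, so the next rule applies.
Among Obi, Achebe and Dimitriou, by date of appointment to current office (earlier first): Obi (16 Nov 2004) before Achebe (21 Sep 2005) before Dimitriou (1 Dec 2005).
Johansson and Leclerc are each Chief Whip, so the next rule applies.
Johansson and Leclerc both have date first returned to the chamber 27 May 1999, so the next rule applies.
Among Johansson and Leclerc, by date of appointment to current office (earlier first): Johansson (25 Nov 2003) before Leclerc (11 Dec 2003).
Full order: Obi, Achebe, Dimitriou, Ferreira, Novak, Johansson, Leclerc.

Obi, Achebe, Dimitriou, Ferreira, Novak, Johansson, Leclerc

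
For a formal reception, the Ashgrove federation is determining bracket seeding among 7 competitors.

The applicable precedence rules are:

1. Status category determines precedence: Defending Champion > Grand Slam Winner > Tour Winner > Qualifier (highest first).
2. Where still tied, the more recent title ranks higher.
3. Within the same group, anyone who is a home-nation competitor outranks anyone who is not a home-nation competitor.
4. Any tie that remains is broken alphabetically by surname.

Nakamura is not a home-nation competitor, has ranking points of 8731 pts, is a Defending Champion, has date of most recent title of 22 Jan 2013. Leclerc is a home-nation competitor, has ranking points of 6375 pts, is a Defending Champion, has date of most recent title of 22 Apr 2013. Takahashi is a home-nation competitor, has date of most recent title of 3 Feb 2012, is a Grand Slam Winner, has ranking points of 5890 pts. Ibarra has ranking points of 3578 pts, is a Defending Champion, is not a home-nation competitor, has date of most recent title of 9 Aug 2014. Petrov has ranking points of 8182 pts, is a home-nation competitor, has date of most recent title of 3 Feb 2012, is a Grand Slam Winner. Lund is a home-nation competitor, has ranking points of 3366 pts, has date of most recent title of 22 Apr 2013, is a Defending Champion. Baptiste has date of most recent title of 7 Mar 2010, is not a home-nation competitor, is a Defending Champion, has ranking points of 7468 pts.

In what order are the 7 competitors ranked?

Ibarra, Leclerc, Lund, Nakamura, Baptiste, Petrov, Takahashi

By status category: Ibarra, Leclerc, Lund, Nakamura and Baptiste (Defending Champion); then Petrov and Takahashi (Grand Slam Winner).
Among Ibarra, Leclerc, Lund, Nakamura and Baptiste, by date of most recent title (later first): Ibarra (9 Aug 2014) before Leclerc and Lund (22 Apr 2013) before Nakamura (22 Jan 2013) before Baptiste (7 Mar 2010).
Leclerc and Lund are each a home-nation competitor, so the next rule applies.
Among Leclerc and Lund, alphabetically by surname: Leclerc before Lund.
Petrov and Takahashi both have date of most recent title 3 Feb 2012, so the next rule applies.
Petrov and Takahashi are each a home-nation competitor, so the next rule applies.
Among Petrov and Takahashi, alphabetically by surname: Petrov before Takahashi.
Full order: Ibarra, Leclerc, Lund, Nakamura, Baptiste, Petrov, Takahashi.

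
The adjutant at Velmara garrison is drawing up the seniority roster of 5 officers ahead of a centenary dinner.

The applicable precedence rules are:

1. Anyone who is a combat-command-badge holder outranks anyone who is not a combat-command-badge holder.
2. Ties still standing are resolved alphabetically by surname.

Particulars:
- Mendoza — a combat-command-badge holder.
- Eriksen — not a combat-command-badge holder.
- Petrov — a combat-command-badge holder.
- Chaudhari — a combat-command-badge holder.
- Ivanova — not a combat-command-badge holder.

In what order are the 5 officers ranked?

By the first rule: Chaudhari, Mendoza and Petrov (each a combat-command-badge holder); then Eriksen and Ivanova (both not a combat-command-badge holder).
Among Chaudhari, Mendoza and Petrov, alphabetically by surname: Chaudhari before Mendoza before Petrov.
Among Eriksen and Ivanova, alphabetically by surname: Eriksen before Ivanova.
Full order: Chaudhari, Mendoza, Petrov, Eriksen, Ivanova.

Chaudhari, Mendoza, Petrov, Eriksen, Ivanova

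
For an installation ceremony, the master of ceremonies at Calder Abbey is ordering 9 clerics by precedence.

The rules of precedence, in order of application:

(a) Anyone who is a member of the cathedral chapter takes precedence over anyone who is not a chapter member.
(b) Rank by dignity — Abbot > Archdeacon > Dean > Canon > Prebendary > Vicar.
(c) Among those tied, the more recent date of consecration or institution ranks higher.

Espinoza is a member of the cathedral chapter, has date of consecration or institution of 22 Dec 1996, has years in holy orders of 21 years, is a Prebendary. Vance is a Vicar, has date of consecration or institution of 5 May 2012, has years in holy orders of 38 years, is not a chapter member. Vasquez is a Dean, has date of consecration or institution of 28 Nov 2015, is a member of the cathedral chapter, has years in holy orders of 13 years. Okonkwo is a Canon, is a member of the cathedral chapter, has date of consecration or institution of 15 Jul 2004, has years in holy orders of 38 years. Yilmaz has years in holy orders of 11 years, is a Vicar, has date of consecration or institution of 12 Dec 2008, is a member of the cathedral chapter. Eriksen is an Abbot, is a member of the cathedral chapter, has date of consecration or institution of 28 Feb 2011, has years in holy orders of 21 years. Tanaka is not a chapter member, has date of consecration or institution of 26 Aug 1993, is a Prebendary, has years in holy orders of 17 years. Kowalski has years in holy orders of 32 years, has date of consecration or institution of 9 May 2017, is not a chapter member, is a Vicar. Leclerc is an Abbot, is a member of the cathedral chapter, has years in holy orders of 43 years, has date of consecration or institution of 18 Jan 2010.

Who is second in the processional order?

By the first rule: Eriksen, Leclerc, Vasquez, Okonkwo, Espinoza and Yilmaz (each a member of the cathedral chapter); then Tanaka, Kowalski and Vance (each not a chapter member).
Among Eriksen, Leclerc, Vasquez, Okonkwo, Espinoza and Yilmaz, by dignity: Eriksen and Leclerc (Abbot) before Vasquez (Dean) before Okonkwo (Canon) before Espinoza (Prebendary) before Yilmaz (Vicar).
Among Eriksen and Leclerc, by date of consecration or institution (later first): Eriksen (28 Feb 2011) before Leclerc (18 Jan 2010).
Among Tanaka, Kowalski and Vance, by dignity: Tanaka (Prebendary) before Kowalski and Vance (Vicar).
Among Kowalski and Vance, by date of consecration or institution (later first): Kowalski (9 May 2017) before Vance (5 May 2012).
Order: Eriksen, Leclerc, Vasquez, Okonkwo, Espinoza, Yilmaz, Tanaka, Kowalski, Vance.

Leclerc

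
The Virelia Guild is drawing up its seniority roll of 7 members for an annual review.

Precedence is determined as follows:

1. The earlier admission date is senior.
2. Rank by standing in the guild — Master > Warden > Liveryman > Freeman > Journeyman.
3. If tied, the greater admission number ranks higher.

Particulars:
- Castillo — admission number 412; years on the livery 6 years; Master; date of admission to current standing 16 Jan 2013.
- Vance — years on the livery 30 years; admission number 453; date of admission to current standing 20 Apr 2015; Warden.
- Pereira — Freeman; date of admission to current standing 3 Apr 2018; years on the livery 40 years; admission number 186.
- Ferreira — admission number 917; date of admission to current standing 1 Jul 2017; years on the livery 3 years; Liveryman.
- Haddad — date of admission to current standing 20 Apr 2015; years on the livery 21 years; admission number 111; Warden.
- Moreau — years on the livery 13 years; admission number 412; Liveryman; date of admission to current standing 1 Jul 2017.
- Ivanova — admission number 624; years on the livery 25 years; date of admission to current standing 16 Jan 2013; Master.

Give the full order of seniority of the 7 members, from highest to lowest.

By date of admission to current standing (earlier first): Ivanova and Castillo (both 16 Jan 2013); then Vance and Haddad (both 20 Apr 2015); then Ferreira and Moreau (both 1 Jul 2017); then Pereira (3 Apr 2018).
Ivanova and Castillo are each Master, so the next rule applies.
Among Ivanova and Castillo, by admission number (higher first): Ivanova (624) before Castillo (412).
Vance and Haddad are each Warden, so the next rule applies.
Among Vance and Haddad, by admission number (higher first): Vance (453) before Haddad (111).
Ferreira and Moreau are each Liveryman, so the next rule applies.
Among Ferreira and Moreau, by admission number (higher first): Ferreira (917) before Moreau (412).
Full order: Ivanova, Castillo, Vance, Haddad, Ferreira, Moreau, Pereira.

Ivanova, Castillo, Vance, Haddad, Ferreira, Moreau, Pereira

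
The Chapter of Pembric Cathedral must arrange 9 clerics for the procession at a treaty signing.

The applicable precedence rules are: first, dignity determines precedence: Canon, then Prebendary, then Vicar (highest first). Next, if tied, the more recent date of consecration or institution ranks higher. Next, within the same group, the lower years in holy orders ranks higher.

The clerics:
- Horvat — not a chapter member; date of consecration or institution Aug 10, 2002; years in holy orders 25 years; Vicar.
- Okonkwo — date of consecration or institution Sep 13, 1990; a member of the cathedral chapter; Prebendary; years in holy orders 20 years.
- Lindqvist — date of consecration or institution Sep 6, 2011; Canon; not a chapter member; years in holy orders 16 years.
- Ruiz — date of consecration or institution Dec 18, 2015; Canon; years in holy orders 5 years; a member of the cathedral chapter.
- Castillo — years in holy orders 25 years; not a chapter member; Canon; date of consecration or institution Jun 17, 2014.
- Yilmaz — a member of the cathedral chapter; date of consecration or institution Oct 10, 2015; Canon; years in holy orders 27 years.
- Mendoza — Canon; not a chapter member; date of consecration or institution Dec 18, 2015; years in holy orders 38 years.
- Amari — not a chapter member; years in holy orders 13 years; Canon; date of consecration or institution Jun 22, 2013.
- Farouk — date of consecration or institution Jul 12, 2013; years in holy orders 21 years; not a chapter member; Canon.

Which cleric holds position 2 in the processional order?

By dignity: Ruiz, Mendoza, Yilmaz, Castillo, Farouk, Amari and Lindqvist (Canon); then Okonkwo (Prebendary); then Horvat (Vicar).
Among Ruiz, Mendoza, Yilmaz, Castillo, Farouk, Amari and Lindqvist, by date of consecration or institution (later first): Ruiz and Mendoza (Dec 18, 2015) before Yilmaz (Oct 10, 2015) before Castillo (Jun 17, 2014) before Farouk (Jul 12, 2013) before Amari (Jun 22, 2013) before Lindqvist (Sep 6, 2011).
Among Ruiz and Mendoza, by years in holy orders (lower first): Ruiz (5 years) before Mendoza (38 years).
Order: Ruiz, Mendoza, Yilmaz, Castillo, Farouk, Amari, Lindqvist, Okonkwo, Horvat.

Mendoza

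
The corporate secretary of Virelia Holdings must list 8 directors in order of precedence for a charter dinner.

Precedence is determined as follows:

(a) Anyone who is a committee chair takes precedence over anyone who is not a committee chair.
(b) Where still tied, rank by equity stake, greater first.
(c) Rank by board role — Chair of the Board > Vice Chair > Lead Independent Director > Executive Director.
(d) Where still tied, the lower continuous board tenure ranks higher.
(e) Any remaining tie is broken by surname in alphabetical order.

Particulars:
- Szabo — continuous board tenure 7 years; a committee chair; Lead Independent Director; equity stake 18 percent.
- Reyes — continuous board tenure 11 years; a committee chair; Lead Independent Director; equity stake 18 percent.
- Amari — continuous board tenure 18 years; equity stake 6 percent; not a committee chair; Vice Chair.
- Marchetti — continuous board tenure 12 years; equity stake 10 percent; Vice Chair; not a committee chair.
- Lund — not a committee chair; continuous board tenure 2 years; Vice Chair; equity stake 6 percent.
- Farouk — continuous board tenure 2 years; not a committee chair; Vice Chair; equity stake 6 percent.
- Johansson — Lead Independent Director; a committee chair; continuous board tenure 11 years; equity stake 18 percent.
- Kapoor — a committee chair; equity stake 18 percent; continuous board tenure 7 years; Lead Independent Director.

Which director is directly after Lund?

Amari

By the first rule: Kapoor, Szabo, Johansson and Reyes (each a committee chair); then Marchetti, Farouk, Lund and Amari (each not a committee chair).
Kapoor, Szabo, Johansson and Reyes all have equity stake 18 percent, so the next rule applies.
Kapoor, Szabo, Johansson and Reyes are each Lead Independent Director, so the next rule applies.
Among Kapoor, Szabo, Johansson and Reyes, by continuous board tenure (lower first): Kapoor and Szabo (7 years) before Johansson and Reyes (11 years).
Among Kapoor and Szabo, alphabetically by surname: Kapoor before Szabo.
Among Johansson and Reyes, alphabetically by surname: Johansson before Reyes.
Among Marchetti, Farouk, Lund and Amari, by equity stake (higher first): Marchetti (10 percent) before Farouk, Lund and Amari (6 percent).
Farouk, Lund and Amari are each Vice Chair, so the next rule applies.
Among Farouk, Lund and Amari, by continuous board tenure (lower first): Farouk and Lund (2 years) before Amari (18 years).
Among Farouk and Lund, alphabetically by surname: Farouk before Lund.
Order: Kapoor, Szabo, Johansson, Reyes, Marchetti, Farouk, Lund, Amari.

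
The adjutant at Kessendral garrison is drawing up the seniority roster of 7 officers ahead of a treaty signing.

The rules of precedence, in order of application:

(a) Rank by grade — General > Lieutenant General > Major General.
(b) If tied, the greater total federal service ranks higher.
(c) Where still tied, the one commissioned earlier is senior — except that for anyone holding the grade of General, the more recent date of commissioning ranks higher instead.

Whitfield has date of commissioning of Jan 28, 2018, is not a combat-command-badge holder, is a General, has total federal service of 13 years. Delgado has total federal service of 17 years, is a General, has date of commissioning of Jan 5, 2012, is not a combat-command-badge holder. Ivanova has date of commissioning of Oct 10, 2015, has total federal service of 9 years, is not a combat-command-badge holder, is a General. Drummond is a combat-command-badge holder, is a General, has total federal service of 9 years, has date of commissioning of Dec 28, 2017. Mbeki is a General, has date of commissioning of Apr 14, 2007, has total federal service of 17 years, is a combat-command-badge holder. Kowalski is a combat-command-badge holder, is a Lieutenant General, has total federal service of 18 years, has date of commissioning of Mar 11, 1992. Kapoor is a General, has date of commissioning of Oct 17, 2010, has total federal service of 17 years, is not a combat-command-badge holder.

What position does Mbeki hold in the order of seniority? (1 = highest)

3

By grade: Delgado, Kapoor, Mbeki, Whitfield, Drummond and Ivanova (General); then Kowalski (Lieutenant General).
Among Delgado, Kapoor, Mbeki, Whitfield, Drummond and Ivanova, by total federal service (higher first): Delgado, Kapoor and Mbeki (17 years) before Whitfield (13 years) before Drummond and Ivanova (9 years).
Among Delgado, Kapoor and Mbeki, by date of commissioning (later first) (reversed rule for this group): Delgado (Jan 5, 2012) before Kapoor (Oct 17, 2010) before Mbeki (Apr 14, 2007).
Among Drummond and Ivanova, by date of commissioning (later first) (reversed rule for this group): Drummond (Dec 28, 2017) before Ivanova (Oct 10, 2015).
Order: Delgado, Kapoor, Mbeki, Whitfield, Drummond, Ivanova, Kowalski. So position 3.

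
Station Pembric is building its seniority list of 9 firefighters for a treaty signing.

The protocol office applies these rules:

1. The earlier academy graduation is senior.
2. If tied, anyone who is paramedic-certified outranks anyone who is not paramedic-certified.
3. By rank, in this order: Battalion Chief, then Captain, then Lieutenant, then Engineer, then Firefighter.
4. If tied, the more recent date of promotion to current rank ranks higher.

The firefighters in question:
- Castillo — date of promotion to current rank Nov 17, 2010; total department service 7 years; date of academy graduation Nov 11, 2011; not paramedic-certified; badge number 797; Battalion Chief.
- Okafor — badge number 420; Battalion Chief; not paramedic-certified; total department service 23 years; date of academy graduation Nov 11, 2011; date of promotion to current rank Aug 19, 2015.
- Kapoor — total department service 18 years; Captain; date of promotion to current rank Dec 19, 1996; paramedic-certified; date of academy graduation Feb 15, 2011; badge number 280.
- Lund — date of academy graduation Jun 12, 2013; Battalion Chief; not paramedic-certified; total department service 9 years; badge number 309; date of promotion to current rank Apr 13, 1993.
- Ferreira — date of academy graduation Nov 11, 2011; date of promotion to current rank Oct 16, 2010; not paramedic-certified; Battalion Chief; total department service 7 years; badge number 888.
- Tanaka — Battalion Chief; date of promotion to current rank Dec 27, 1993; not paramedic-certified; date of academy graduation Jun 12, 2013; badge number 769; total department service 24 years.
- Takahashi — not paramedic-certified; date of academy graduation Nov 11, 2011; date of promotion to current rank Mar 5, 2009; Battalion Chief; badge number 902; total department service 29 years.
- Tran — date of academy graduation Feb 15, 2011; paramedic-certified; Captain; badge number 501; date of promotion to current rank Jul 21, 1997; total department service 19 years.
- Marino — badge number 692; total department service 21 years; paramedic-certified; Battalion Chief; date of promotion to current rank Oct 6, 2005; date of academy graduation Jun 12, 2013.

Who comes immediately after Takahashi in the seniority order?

Marino

By date of academy graduation (earlier first): Tran and Kapoor (both Feb 15, 2011); then Okafor, Castillo, Ferreira and Takahashi (each Nov 11, 2011); then Marino, Tanaka and Lund (each Jun 12, 2013).
Tran and Kapoor are each paramedic-certified, so the next rule applies.
Tran and Kapoor are each Captain, so the next rule applies.
Among Tran and Kapoor, by date of promotion to current rank (later first): Tran (Jul 21, 1997) before Kapoor (Dec 19, 1996).
Okafor, Castillo, Ferreira and Takahashi are each not paramedic-certified, so the next rule applies.
Okafor, Castillo, Ferreira and Takahashi are each Battalion Chief, so the next rule applies.
Among Okafor, Castillo, Ferreira and Takahashi, by date of promotion to current rank (later first): Okafor (Aug 19, 2015) before Castillo (Nov 17, 2010) before Ferreira (Oct 16, 2010) before Takahashi (Mar 5, 2009).
Among Marino, Tanaka and Lund, paramedic-certified before not paramedic-certified: Marino (paramedic-certified) before Tanaka and Lund (not paramedic-certified).
Tanaka and Lund are each Battalion Chief, so the next rule applies.
Among Tanaka and Lund, by date of promotion to current rank (later first): Tanaka (Dec 27, 1993) before Lund (Apr 13, 1993).
Order: Tran, Kapoor, Okafor, Castillo, Ferreira, Takahashi, Marino, Tanaka, Lund.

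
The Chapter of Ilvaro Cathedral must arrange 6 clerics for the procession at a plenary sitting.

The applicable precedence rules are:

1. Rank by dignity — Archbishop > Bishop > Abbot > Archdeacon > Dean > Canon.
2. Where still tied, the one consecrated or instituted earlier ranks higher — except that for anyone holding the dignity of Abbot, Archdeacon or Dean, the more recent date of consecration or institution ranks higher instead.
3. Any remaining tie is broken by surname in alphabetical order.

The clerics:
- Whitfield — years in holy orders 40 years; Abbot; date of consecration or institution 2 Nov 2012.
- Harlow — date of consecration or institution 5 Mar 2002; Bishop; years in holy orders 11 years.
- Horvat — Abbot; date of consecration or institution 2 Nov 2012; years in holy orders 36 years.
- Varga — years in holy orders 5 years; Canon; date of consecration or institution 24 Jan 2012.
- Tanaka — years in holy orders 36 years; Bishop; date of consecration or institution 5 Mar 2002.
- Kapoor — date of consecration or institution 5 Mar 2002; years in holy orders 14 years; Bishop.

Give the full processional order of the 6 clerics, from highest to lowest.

Harlow, Kapoor, Tanaka, Horvat, Whitfield, Varga

By dignity: Harlow, Kapoor and Tanaka (Bishop); then Horvat and Whitfield (Abbot); then Varga (Canon).
Harlow, Kapoor and Tanaka all have date of consecration or institution 5 Mar 2002, so the next rule applies.
Among Harlow, Kapoor and Tanaka, alphabetically by surname: Harlow before Kapoor before Tanaka.
Horvat and Whitfield both have date of consecration or institution 2 Nov 2012, so the next rule applies.
Among Horvat and Whitfield, alphabetically by surname: Horvat before Whitfield.
Full order: Harlow, Kapoor, Tanaka, Horvat, Whitfield, Varga.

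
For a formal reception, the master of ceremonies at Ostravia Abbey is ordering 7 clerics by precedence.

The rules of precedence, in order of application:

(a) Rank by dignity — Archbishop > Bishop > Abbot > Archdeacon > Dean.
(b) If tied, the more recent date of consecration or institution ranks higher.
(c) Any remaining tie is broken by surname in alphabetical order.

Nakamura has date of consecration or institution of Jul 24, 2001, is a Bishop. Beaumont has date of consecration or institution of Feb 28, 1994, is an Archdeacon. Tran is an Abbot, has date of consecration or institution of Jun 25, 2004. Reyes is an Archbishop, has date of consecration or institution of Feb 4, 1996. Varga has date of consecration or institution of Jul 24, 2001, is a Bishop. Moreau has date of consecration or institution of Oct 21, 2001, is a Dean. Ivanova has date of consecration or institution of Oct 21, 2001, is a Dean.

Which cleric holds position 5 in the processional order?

By dignity: Reyes (Archbishop); then Nakamura and Varga (Bishop); then Tran (Abbot); then Beaumont (Archdeacon); then Ivanova and Moreau (Dean).
Nakamura and Varga both have date of consecration or institution Jul 24, 2001, so the next rule applies.
Among Nakamura and Varga, alphabetically by surname: Nakamura before Varga.
Ivanova and Moreau both have date of consecration or institution Oct 21, 2001, so the next rule applies.
Among Ivanova and Moreau, alphabetically by surname: Ivanova before Moreau.
Order: Reyes, Nakamura, Varga, Tran, Beaumont, Ivanova, Moreau.

Beaumont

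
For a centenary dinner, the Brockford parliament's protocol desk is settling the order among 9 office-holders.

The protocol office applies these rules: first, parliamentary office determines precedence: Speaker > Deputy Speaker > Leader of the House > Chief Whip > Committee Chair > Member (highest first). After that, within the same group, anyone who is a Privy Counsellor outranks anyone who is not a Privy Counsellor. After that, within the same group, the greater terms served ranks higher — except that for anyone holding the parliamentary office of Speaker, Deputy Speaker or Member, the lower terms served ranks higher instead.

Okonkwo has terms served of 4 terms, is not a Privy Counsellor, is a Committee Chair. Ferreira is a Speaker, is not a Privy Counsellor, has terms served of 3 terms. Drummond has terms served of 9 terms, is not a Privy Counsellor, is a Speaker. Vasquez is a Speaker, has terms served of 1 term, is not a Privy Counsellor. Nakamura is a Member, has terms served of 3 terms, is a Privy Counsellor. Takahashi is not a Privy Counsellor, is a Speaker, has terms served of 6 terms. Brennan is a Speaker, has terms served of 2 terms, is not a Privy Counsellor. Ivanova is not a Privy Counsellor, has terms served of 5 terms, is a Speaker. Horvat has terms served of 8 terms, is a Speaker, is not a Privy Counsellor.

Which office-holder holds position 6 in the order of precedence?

Horvat

By parliamentary office: Vasquez, Brennan, Ferreira, Ivanova, Takahashi, Horvat and Drummond (Speaker); then Okonkwo (Committee Chair); then Nakamura (Member).
Vasquez, Brennan, Ferreira, Ivanova, Takahashi, Horvat and Drummond are each not a Privy Counsellor, so the next rule applies.
Among Vasquez, Brennan, Ferreira, Ivanova, Takahashi, Horvat and Drummond, by terms served (lower first) (reversed rule for this group): Vasquez (1 term) before Brennan (2 terms) before Ferreira (3 terms) before Ivanova (5 terms) before Takahashi (6 terms) before Horvat (8 terms) before Drummond (9 terms).
Order: Vasquez, Brennan, Ferreira, Ivanova, Takahashi, Horvat, Drummond, Okonkwo, Nakamura.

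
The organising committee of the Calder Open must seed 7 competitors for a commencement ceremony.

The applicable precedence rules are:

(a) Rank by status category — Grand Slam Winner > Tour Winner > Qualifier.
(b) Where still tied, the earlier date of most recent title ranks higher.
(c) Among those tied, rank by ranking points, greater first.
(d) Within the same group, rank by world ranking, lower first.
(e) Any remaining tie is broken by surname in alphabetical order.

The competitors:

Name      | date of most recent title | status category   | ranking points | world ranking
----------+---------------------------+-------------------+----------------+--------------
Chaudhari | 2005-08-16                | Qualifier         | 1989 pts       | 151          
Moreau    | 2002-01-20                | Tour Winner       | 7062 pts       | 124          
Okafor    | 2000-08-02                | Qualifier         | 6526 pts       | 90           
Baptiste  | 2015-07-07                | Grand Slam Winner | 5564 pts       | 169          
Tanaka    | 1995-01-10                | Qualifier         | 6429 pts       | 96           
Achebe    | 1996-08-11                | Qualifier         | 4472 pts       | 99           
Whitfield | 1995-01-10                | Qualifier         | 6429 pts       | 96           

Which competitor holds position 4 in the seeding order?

By status category: Baptiste (Grand Slam Winner); then Moreau (Tour Winner); then Tanaka, Whitfield, Achebe, Okafor and Chaudhari (Qualifier).
Among Tanaka, Whitfield, Achebe, Okafor and Chaudhari, by date of most recent title (earlier first): Tanaka and Whitfield (1995-01-10) before Achebe (1996-08-11) before Okafor (2000-08-02) before Chaudhari (2005-08-16).
Tanaka and Whitfield both have ranking points 6429 pts, so the next rule applies.
Tanaka and Whitfield both have world ranking 96, so the next rule applies.
Among Tanaka and Whitfield, alphabetically by surname: Tanaka before Whitfield.
Order: Baptiste, Moreau, Tanaka, Whitfield, Achebe, Okafor, Chaudhari.

Whitfield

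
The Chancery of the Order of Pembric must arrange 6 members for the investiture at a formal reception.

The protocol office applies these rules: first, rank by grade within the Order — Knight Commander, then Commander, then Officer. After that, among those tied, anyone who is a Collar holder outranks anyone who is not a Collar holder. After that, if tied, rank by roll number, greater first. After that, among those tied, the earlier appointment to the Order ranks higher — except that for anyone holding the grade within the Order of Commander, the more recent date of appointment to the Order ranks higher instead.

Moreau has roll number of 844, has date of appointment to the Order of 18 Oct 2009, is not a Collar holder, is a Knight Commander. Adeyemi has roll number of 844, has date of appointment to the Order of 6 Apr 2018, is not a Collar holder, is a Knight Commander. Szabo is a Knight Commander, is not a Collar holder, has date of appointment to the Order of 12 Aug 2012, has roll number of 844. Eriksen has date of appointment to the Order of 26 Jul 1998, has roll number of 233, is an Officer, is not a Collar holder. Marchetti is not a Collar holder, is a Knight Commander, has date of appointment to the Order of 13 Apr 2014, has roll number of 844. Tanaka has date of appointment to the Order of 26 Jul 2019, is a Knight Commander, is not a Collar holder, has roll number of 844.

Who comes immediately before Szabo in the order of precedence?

Moreau

By grade within the Order: Moreau, Szabo, Marchetti, Adeyemi and Tanaka (Knight Commander); then Eriksen (Officer).
Moreau, Szabo, Marchetti, Adeyemi and Tanaka are each not a Collar holder, so the next rule applies.
Moreau, Szabo, Marchetti, Adeyemi and Tanaka all have roll number 844, so the next rule applies.
Among Moreau, Szabo, Marchetti, Adeyemi and Tanaka, by date of appointment to the Order (earlier first): Moreau (18 Oct 2009) before Szabo (12 Aug 2012) before Marchetti (13 Apr 2014) before Adeyemi (6 Apr 2018) before Tanaka (26 Jul 2019).
Order: Moreau, Szabo, Marchetti, Adeyemi, Tanaka, Eriksen.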